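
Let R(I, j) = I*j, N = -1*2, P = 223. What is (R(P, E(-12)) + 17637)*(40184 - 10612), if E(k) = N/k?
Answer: 1567981370/3 ≈ 5.2266e+8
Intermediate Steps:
N = -2
E(k) = -2/k
(R(P, E(-12)) + 17637)*(40184 - 10612) = (223*(-2/(-12)) + 17637)*(40184 - 10612) = (223*(-2*(-1/12)) + 17637)*29572 = (223*(⅙) + 17637)*29572 = (223/6 + 17637)*29572 = (106045/6)*29572 = 1567981370/3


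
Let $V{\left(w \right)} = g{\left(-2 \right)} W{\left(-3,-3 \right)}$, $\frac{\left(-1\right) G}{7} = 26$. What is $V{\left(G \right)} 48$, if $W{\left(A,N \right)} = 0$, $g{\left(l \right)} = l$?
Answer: $0$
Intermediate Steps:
$G = -182$ ($G = \left(-7\right) 26 = -182$)
$V{\left(w \right)} = 0$ ($V{\left(w \right)} = \left(-2\right) 0 = 0$)
$V{\left(G \right)} 48 = 0 \cdot 48 = 0$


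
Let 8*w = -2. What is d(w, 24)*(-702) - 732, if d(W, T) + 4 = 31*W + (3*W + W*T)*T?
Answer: 242481/2 ≈ 1.2124e+5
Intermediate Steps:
w = -1/4 (w = (1/8)*(-2) = -1/4 ≈ -0.25000)
d(W, T) = -4 + 31*W + T*(3*W + T*W) (d(W, T) = -4 + (31*W + (3*W + W*T)*T) = -4 + (31*W + (3*W + T*W)*T) = -4 + (31*W + T*(3*W + T*W)) = -4 + 31*W + T*(3*W + T*W))
d(w, 24)*(-702) - 732 = (-4 + 31*(-1/4) - 1/4*24**2 + 3*24*(-1/4))*(-702) - 732 = (-4 - 31/4 - 1/4*576 - 18)*(-702) - 732 = (-4 - 31/4 - 144 - 18)*(-702) - 732 = -695/4*(-702) - 732 = 243945/2 - 732 = 242481/2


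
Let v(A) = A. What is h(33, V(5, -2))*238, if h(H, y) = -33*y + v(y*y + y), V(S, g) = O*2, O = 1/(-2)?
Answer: 7854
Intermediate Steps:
O = -1/2 ≈ -0.50000
V(S, g) = -1 (V(S, g) = -1/2*2 = -1)
h(H, y) = y**2 - 32*y (h(H, y) = -33*y + (y*y + y) = -33*y + (y**2 + y) = -33*y + (y + y**2) = y**2 - 32*y)
h(33, V(5, -2))*238 = -(-32 - 1)*238 = -1*(-33)*238 = 33*238 = 7854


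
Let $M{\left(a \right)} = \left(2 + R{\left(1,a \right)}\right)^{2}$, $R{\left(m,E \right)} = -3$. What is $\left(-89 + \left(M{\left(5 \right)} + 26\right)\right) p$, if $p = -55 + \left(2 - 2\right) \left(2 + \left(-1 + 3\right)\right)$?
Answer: $3410$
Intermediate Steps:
$M{\left(a \right)} = 1$ ($M{\left(a \right)} = \left(2 - 3\right)^{2} = \left(-1\right)^{2} = 1$)
$p = -55$ ($p = -55 + 0 \left(2 + 2\right) = -55 + 0 \cdot 4 = -55 + 0 = -55$)
$\left(-89 + \left(M{\left(5 \right)} + 26\right)\right) p = \left(-89 + \left(1 + 26\right)\right) \left(-55\right) = \left(-89 + 27\right) \left(-55\right) = \left(-62\right) \left(-55\right) = 3410$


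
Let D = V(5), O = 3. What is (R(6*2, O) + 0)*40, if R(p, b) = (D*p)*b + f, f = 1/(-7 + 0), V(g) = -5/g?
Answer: -10120/7 ≈ -1445.7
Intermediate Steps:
D = -1 (D = -5/5 = -5*⅕ = -1)
f = -⅐ (f = 1/(-7) = -⅐ ≈ -0.14286)
R(p, b) = -⅐ - b*p (R(p, b) = (-p)*b - ⅐ = -b*p - ⅐ = -⅐ - b*p)
(R(6*2, O) + 0)*40 = ((-⅐ - 1*3*6*2) + 0)*40 = ((-⅐ - 1*3*12) + 0)*40 = ((-⅐ - 36) + 0)*40 = (-253/7 + 0)*40 = -253/7*40 = -10120/7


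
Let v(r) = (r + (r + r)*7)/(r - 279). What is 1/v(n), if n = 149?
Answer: -26/447 ≈ -0.058166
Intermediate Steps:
v(r) = 15*r/(-279 + r) (v(r) = (r + (2*r)*7)/(-279 + r) = (r + 14*r)/(-279 + r) = (15*r)/(-279 + r) = 15*r/(-279 + r))
1/v(n) = 1/(15*149/(-279 + 149)) = 1/(15*149/(-130)) = 1/(15*149*(-1/130)) = 1/(-447/26) = -26/447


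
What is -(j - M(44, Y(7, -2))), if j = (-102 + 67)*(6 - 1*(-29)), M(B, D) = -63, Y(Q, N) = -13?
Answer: 1162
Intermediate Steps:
j = -1225 (j = -35*(6 + 29) = -35*35 = -1225)
-(j - M(44, Y(7, -2))) = -(-1225 - 1*(-63)) = -(-1225 + 63) = -1*(-1162) = 1162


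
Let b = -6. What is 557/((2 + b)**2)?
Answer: 557/16 ≈ 34.813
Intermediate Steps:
557/((2 + b)**2) = 557/((2 - 6)**2) = 557/((-4)**2) = 557/16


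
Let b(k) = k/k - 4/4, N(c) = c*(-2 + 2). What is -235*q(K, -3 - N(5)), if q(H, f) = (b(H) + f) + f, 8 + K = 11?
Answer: 1410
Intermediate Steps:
K = 3 (K = -8 + 11 = 3)
N(c) = 0 (N(c) = c*0 = 0)
b(k) = 0 (b(k) = 1 - 4*¼ = 1 - 1 = 0)
q(H, f) = 2*f (q(H, f) = (0 + f) + f = f + f = 2*f)
-235*q(K, -3 - N(5)) = -470*(-3 - 1*0) = -470*(-3 + 0) = -470*(-3) = -235*(-6) = 1410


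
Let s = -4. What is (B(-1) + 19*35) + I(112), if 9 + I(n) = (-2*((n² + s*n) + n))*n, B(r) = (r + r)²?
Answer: -2733932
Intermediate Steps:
B(r) = 4*r² (B(r) = (2*r)² = 4*r²)
I(n) = -9 + n*(-2*n² + 6*n) (I(n) = -9 + (-2*((n² - 4*n) + n))*n = -9 + (-2*(n² - 3*n))*n = -9 + (-2*n² + 6*n)*n = -9 + n*(-2*n² + 6*n))
(B(-1) + 19*35) + I(112) = (4*(-1)² + 19*35) + (-9 - 2*112³ + 6*112²) = (4*1 + 665) + (-9 - 2*1404928 + 6*12544) = (4 + 665) + (-9 - 2809856 + 75264) = 669 - 2734601 = -2733932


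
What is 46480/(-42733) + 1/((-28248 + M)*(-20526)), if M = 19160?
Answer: -8670392543507/7971426127104 ≈ -1.0877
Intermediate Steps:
46480/(-42733) + 1/((-28248 + M)*(-20526)) = 46480/(-42733) + 1/((-28248 + 19160)*(-20526)) = 46480*(-1/42733) - 1/20526/(-9088) = -46480/42733 - 1/9088*(-1/20526) = -46480/42733 + 1/186540288 = -8670392543507/7971426127104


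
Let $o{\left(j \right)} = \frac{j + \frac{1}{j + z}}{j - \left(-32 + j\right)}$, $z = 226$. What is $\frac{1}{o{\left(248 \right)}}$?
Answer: $\frac{15168}{117553} \approx 0.12903$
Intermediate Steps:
$o{\left(j \right)} = \frac{j}{32} + \frac{1}{32 \left(226 + j\right)}$ ($o{\left(j \right)} = \frac{j + \frac{1}{j + 226}}{j - \left(-32 + j\right)} = \frac{j + \frac{1}{226 + j}}{32} = \left(j + \frac{1}{226 + j}\right) \frac{1}{32} = \frac{j}{32} + \frac{1}{32 \left(226 + j\right)}$)
$\frac{1}{o{\left(248 \right)}} = \frac{1}{\frac{1}{32} \frac{1}{226 + 248} \left(1 + 248^{2} + 226 \cdot 248\right)} = \frac{1}{\frac{1}{32} \cdot \frac{1}{474} \left(1 + 61504 + 56048\right)} = \frac{1}{\frac{1}{32} \cdot \frac{1}{474} \cdot 117553} = \frac{1}{\frac{117553}{15168}} = \frac{15168}{117553}$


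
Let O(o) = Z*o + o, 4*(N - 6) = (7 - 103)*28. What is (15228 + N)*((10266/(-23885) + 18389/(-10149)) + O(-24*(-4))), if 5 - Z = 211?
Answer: -1362303616992738/4753115 ≈ -2.8661e+8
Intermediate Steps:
Z = -206 (Z = 5 - 1*211 = 5 - 211 = -206)
N = -666 (N = 6 + ((7 - 103)*28)/4 = 6 + (-96*28)/4 = 6 + (¼)*(-2688) = 6 - 672 = -666)
O(o) = -205*o (O(o) = -206*o + o = -205*o)
(15228 + N)*((10266/(-23885) + 18389/(-10149)) + O(-24*(-4))) = (15228 - 666)*((10266/(-23885) + 18389/(-10149)) - (-4920)*(-4)) = 14562*((10266*(-1/23885) + 18389*(-1/10149)) - 205*96) = 14562*((-10266/23885 - 18389/10149) - 19680) = 14562*(-31965347/14259345 - 19680) = 14562*(-280655874947/14259345) = -1362303616992738/4753115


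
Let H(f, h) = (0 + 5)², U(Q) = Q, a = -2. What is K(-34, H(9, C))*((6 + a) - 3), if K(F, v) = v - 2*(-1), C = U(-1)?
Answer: 27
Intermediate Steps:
C = -1
H(f, h) = 25 (H(f, h) = 5² = 25)
K(F, v) = 2 + v (K(F, v) = v + 2 = 2 + v)
K(-34, H(9, C))*((6 + a) - 3) = (2 + 25)*((6 - 2) - 3) = 27*(4 - 3) = 27*1 = 27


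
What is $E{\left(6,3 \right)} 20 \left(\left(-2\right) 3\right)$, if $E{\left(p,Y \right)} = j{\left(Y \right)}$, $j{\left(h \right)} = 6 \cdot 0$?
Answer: $0$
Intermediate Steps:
$j{\left(h \right)} = 0$
$E{\left(p,Y \right)} = 0$
$E{\left(6,3 \right)} 20 \left(\left(-2\right) 3\right) = 0 \cdot 20 \left(\left(-2\right) 3\right) = 0 \left(-6\right) = 0$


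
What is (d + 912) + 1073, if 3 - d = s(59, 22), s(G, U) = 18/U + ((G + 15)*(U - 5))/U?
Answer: 1930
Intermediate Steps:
s(G, U) = 18/U + (-5 + U)*(15 + G)/U (s(G, U) = 18/U + ((15 + G)*(-5 + U))/U = 18/U + ((-5 + U)*(15 + G))/U = 18/U + (-5 + U)*(15 + G)/U)
d = -55 (d = 3 - (-57 - 5*59 + 22*(15 + 59))/22 = 3 - (-57 - 295 + 22*74)/22 = 3 - (-57 - 295 + 1628)/22 = 3 - 1276/22 = 3 - 1*58 = 3 - 58 = -55)
(d + 912) + 1073 = (-55 + 912) + 1073 = 857 + 1073 = 1930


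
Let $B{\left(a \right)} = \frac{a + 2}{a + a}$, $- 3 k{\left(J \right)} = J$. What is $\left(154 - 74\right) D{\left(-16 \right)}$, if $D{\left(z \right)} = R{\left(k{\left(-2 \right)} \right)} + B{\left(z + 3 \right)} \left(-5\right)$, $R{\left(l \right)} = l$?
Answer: $- \frac{4520}{39} \approx -115.9$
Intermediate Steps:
$k{\left(J \right)} = - \frac{J}{3}$
$B{\left(a \right)} = \frac{2 + a}{2 a}$
$D{\left(z \right)} = \frac{2}{3} - \frac{5 \left(5 + z\right)}{2 \left(3 + z\right)}$ ($D{\left(z \right)} = \left(- \frac{1}{3}\right) \left(-2\right) + \frac{2 + \left(z + 3\right)}{2 \left(z + 3\right)} \left(-5\right) = \frac{2}{3} + \frac{2 + \left(3 + z\right)}{2 \left(3 + z\right)} \left(-5\right) = \frac{2}{3} + \frac{5 + z}{2 \left(3 + z\right)} \left(-5\right) = \frac{2}{3} - \frac{5 \left(5 + z\right)}{2 \left(3 + z\right)}$)
$\left(154 - 74\right) D{\left(-16 \right)} = \left(154 - 74\right) \frac{-63 - -176}{6 \left(3 - 16\right)} = 80 \frac{-63 + 176}{6 \left(-13\right)} = 80 \cdot \frac{1}{6} \left(- \frac{1}{13}\right) 113 = 80 \left(- \frac{113}{78}\right) = - \frac{4520}{39}$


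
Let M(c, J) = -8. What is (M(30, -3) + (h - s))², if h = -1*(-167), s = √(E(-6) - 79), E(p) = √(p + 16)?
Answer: (159 - I*√(79 - √10))² ≈ 25205.0 - 2769.3*I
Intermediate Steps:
E(p) = √(16 + p)
s = √(-79 + √10) (s = √(√(16 - 6) - 79) = √(√10 - 79) = √(-79 + √10) ≈ 8.7085*I)
h = 167
(M(30, -3) + (h - s))² = (-8 + (167 - √(-79 + √10)))² = (159 - √(-79 + √10))²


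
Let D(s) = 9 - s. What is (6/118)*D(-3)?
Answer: 36/59 ≈ 0.61017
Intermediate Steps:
(6/118)*D(-3) = (6/118)*(9 - 1*(-3)) = (6*(1/118))*(9 + 3) = (3/59)*12 = 36/59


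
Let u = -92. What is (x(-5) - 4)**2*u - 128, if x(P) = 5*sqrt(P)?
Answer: 9900 + 3680*I*sqrt(5) ≈ 9900.0 + 8228.7*I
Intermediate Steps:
(x(-5) - 4)**2*u - 128 = (5*sqrt(-5) - 4)**2*(-92) - 128 = (5*(I*sqrt(5)) - 4)**2*(-92) - 128 = (5*I*sqrt(5) - 4)**2*(-92) - 128 = (-4 + 5*I*sqrt(5))**2*(-92) - 128 = -92*(-4 + 5*I*sqrt(5))**2 - 128 = -128 - 92*(-4 + 5*I*sqrt(5))**2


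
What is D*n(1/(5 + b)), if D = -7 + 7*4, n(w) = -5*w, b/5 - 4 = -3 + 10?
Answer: -7/4 ≈ -1.7500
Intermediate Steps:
b = 55 (b = 20 + 5*(-3 + 10) = 20 + 5*7 = 20 + 35 = 55)
D = 21 (D = -7 + 28 = 21)
D*n(1/(5 + b)) = 21*(-5/(5 + 55)) = 21*(-5/60) = 21*(-5*1/60) = 21*(-1/12) = -7/4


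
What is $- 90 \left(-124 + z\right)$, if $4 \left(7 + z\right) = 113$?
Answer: $\frac{18495}{2} \approx 9247.5$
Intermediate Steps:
$z = \frac{85}{4}$ ($z = -7 + \frac{1}{4} \cdot 113 = -7 + \frac{113}{4} = \frac{85}{4} \approx 21.25$)
$- 90 \left(-124 + z\right) = - 90 \left(-124 + \frac{85}{4}\right) = \left(-90\right) \left(- \frac{411}{4}\right) = \frac{18495}{2}$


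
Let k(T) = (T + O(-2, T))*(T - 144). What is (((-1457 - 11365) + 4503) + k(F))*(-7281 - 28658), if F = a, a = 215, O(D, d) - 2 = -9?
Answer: -231770611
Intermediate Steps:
O(D, d) = -7 (O(D, d) = 2 - 9 = -7)
F = 215
k(T) = (-144 + T)*(-7 + T) (k(T) = (T - 7)*(T - 144) = (-7 + T)*(-144 + T) = (-144 + T)*(-7 + T))
(((-1457 - 11365) + 4503) + k(F))*(-7281 - 28658) = (((-1457 - 11365) + 4503) + (1008 + 215**2 - 151*215))*(-7281 - 28658) = ((-12822 + 4503) + (1008 + 46225 - 32465))*(-35939) = (-8319 + 14768)*(-35939) = 6449*(-35939) = -231770611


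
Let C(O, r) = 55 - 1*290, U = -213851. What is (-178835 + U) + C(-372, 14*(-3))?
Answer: -392921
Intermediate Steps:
C(O, r) = -235 (C(O, r) = 55 - 290 = -235)
(-178835 + U) + C(-372, 14*(-3)) = (-178835 - 213851) - 235 = -392686 - 235 = -392921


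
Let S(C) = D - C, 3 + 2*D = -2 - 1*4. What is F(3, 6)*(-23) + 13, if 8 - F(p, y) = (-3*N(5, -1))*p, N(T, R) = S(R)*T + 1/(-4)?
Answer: 14013/4 ≈ 3503.3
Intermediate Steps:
D = -9/2 (D = -3/2 + (-2 - 1*4)/2 = -3/2 + (-2 - 4)/2 = -3/2 + (½)*(-6) = -3/2 - 3 = -9/2 ≈ -4.5000)
S(C) = -9/2 - C
N(T, R) = -¼ + T*(-9/2 - R) (N(T, R) = (-9/2 - R)*T + 1/(-4) = T*(-9/2 - R) - ¼ = -¼ + T*(-9/2 - R))
F(p, y) = 8 - 213*p/4 (F(p, y) = 8 - (-3*(-¼ - ½*5*(9 + 2*(-1))))*p = 8 - (-3*(-¼ - ½*5*(9 - 2)))*p = 8 - (-3*(-¼ - ½*5*7))*p = 8 - (-3*(-¼ - 35/2))*p = 8 - (-3*(-71/4))*p = 8 - 213*p/4)
F(3, 6)*(-23) + 13 = (8 - 213/4*3)*(-23) + 13 = (8 - 639/4)*(-23) + 13 = -607/4*(-23) + 13 = 13961/4 + 13 = 14013/4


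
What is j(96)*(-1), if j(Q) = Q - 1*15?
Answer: -81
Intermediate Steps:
j(Q) = -15 + Q (j(Q) = Q - 15 = -15 + Q)
j(96)*(-1) = (-15 + 96)*(-1) = 81*(-1) = -81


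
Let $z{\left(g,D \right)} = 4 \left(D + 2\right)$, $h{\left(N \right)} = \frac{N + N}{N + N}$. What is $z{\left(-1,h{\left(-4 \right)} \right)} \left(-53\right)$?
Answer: $-636$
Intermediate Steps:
$h{\left(N \right)} = 1$ ($h{\left(N \right)} = \frac{2 N}{2 N} = 2 N \frac{1}{2 N} = 1$)
$z{\left(g,D \right)} = 8 + 4 D$ ($z{\left(g,D \right)} = 4 \left(2 + D\right) = 8 + 4 D$)
$z{\left(-1,h{\left(-4 \right)} \right)} \left(-53\right) = \left(8 + 4 \cdot 1\right) \left(-53\right) = \left(8 + 4\right) \left(-53\right) = 12 \left(-53\right) = -636$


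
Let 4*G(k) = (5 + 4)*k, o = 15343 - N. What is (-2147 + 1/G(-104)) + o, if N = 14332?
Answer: -265825/234 ≈ -1136.0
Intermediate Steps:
o = 1011 (o = 15343 - 1*14332 = 15343 - 14332 = 1011)
G(k) = 9*k/4 (G(k) = ((5 + 4)*k)/4 = (9*k)/4 = 9*k/4)
(-2147 + 1/G(-104)) + o = (-2147 + 1/((9/4)*(-104))) + 1011 = (-2147 + 1/(-234)) + 1011 = (-2147 - 1/234) + 1011 = -502399/234 + 1011 = -265825/234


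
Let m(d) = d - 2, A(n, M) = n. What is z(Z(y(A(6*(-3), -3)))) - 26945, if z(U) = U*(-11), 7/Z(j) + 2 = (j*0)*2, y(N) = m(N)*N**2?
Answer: -53813/2 ≈ -26907.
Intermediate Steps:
m(d) = -2 + d
y(N) = N**2*(-2 + N) (y(N) = (-2 + N)*N**2 = N**2*(-2 + N))
Z(j) = -7/2 (Z(j) = 7/(-2 + (j*0)*2) = 7/(-2 + 0*2) = 7/(-2 + 0) = 7/(-2) = 7*(-1/2) = -7/2)
z(U) = -11*U
z(Z(y(A(6*(-3), -3)))) - 26945 = -11*(-7/2) - 26945 = 77/2 - 26945 = -53813/2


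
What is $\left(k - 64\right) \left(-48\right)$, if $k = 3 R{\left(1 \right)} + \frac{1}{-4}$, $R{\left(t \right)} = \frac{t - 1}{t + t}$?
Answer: $3084$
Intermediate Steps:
$R{\left(t \right)} = \frac{-1 + t}{2 t}$
$k = - \frac{1}{4}$ ($k = 3 \frac{-1 + 1}{2 \cdot 1} + \frac{1}{-4} = 3 \cdot \frac{1}{2} \cdot 1 \cdot 0 - \frac{1}{4} = 3 \cdot 0 - \frac{1}{4} = 0 - \frac{1}{4} = - \frac{1}{4} \approx -0.25$)
$\left(k - 64\right) \left(-48\right) = \left(- \frac{1}{4} - 64\right) \left(-48\right) = \left(- \frac{257}{4}\right) \left(-48\right) = 3084$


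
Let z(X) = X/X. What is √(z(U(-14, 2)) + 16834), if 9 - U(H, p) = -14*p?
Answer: √16835 ≈ 129.75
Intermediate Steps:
U(H, p) = 9 + 14*p (U(H, p) = 9 - (-14)*p = 9 + 14*p)
z(X) = 1
√(z(U(-14, 2)) + 16834) = √(1 + 16834) = √16835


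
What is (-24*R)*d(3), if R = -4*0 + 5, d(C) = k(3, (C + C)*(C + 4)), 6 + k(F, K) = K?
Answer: -4320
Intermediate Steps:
k(F, K) = -6 + K
d(C) = -6 + 2*C*(4 + C) (d(C) = -6 + (C + C)*(C + 4) = -6 + (2*C)*(4 + C) = -6 + 2*C*(4 + C))
R = 5 (R = 0 + 5 = 5)
(-24*R)*d(3) = (-24*5)*(-6 + 2*3*(4 + 3)) = -120*(-6 + 2*3*7) = -120*(-6 + 42) = -120*36 = -4320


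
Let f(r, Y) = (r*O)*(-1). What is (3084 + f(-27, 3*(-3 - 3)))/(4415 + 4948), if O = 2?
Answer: 1046/3121 ≈ 0.33515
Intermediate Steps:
f(r, Y) = -2*r (f(r, Y) = (r*2)*(-1) = (2*r)*(-1) = -2*r)
(3084 + f(-27, 3*(-3 - 3)))/(4415 + 4948) = (3084 - 2*(-27))/(4415 + 4948) = (3084 + 54)/9363 = 3138*(1/9363) = 1046/3121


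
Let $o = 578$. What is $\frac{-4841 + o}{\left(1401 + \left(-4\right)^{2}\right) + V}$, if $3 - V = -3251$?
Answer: $- \frac{1421}{1557} \approx -0.91265$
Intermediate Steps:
$V = 3254$ ($V = 3 - -3251 = 3 + 3251 = 3254$)
$\frac{-4841 + o}{\left(1401 + \left(-4\right)^{2}\right) + V} = \frac{-4841 + 578}{\left(1401 + \left(-4\right)^{2}\right) + 3254} = - \frac{4263}{\left(1401 + 16\right) + 3254} = - \frac{4263}{1417 + 3254} = - \frac{4263}{4671} = \left(-4263\right) \frac{1}{4671} = - \frac{1421}{1557}$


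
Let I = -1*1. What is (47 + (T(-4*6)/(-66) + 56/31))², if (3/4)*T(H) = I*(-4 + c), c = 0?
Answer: 22361912521/9418761 ≈ 2374.2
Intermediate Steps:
I = -1
T(H) = 16/3 (T(H) = 4*(-(-4 + 0))/3 = 4*(-1*(-4))/3 = (4/3)*4 = 16/3)
(47 + (T(-4*6)/(-66) + 56/31))² = (47 + ((16/3)/(-66) + 56/31))² = (47 + ((16/3)*(-1/66) + 56*(1/31)))² = (47 + (-8/99 + 56/31))² = (47 + 5296/3069)² = (149539/3069)² = 22361912521/9418761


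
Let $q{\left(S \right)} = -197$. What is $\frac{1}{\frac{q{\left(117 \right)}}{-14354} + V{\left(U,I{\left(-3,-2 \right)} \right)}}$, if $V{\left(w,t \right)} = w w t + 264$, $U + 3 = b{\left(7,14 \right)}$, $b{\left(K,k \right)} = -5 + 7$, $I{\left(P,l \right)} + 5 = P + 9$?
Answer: $\frac{14354}{3804007} \approx 0.0037734$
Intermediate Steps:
$I{\left(P,l \right)} = 4 + P$ ($I{\left(P,l \right)} = -5 + \left(P + 9\right) = -5 + \left(9 + P\right) = 4 + P$)
$b{\left(K,k \right)} = 2$
$U = -1$ ($U = -3 + 2 = -1$)
$V{\left(w,t \right)} = 264 + t w^{2}$ ($V{\left(w,t \right)} = w^{2} t + 264 = t w^{2} + 264 = 264 + t w^{2}$)
$\frac{1}{\frac{q{\left(117 \right)}}{-14354} + V{\left(U,I{\left(-3,-2 \right)} \right)}} = \frac{1}{- \frac{197}{-14354} + \left(264 + \left(4 - 3\right) \left(-1\right)^{2}\right)} = \frac{1}{\left(-197\right) \left(- \frac{1}{14354}\right) + \left(264 + 1 \cdot 1\right)} = \frac{1}{\frac{197}{14354} + \left(264 + 1\right)} = \frac{1}{\frac{197}{14354} + 265} = \frac{1}{\frac{3804007}{14354}} = \frac{14354}{3804007}$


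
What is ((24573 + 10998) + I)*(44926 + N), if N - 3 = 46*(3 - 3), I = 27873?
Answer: 2850475476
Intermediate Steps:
N = 3 (N = 3 + 46*(3 - 3) = 3 + 46*0 = 3 + 0 = 3)
((24573 + 10998) + I)*(44926 + N) = ((24573 + 10998) + 27873)*(44926 + 3) = (35571 + 27873)*44929 = 63444*44929 = 2850475476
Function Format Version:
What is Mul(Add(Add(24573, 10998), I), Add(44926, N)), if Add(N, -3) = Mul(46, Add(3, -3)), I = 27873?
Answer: 2850475476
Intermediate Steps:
N = 3 (N = Add(3, Mul(46, Add(3, -3))) = Add(3, Mul(46, 0)) = Add(3, 0) = 3)
Mul(Add(Add(24573, 10998), I), Add(44926, N)) = Mul(Add(Add(24573, 10998), 27873), Add(44926, 3)) = Mul(Add(35571, 27873), 44929) = Mul(63444, 44929) = 2850475476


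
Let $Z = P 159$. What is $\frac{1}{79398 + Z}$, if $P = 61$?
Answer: $\frac{1}{89097} \approx 1.1224 \cdot 10^{-5}$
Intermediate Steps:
$Z = 9699$ ($Z = 61 \cdot 159 = 9699$)
$\frac{1}{79398 + Z} = \frac{1}{79398 + 9699} = \frac{1}{89097}$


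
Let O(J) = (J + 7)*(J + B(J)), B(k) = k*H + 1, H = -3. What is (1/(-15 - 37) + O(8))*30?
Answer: -175515/26 ≈ -6750.6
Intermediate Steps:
B(k) = 1 - 3*k (B(k) = k*(-3) + 1 = -3*k + 1 = 1 - 3*k)
O(J) = (1 - 2*J)*(7 + J) (O(J) = (J + 7)*(J + (1 - 3*J)) = (7 + J)*(1 - 2*J) = (1 - 2*J)*(7 + J))
(1/(-15 - 37) + O(8))*30 = (1/(-15 - 37) + (7 - 13*8 - 2*8²))*30 = (1/(-52) + (7 - 104 - 2*64))*30 = (-1/52 + (7 - 104 - 128))*30 = (-1/52 - 225)*30 = -11701/52*30 = -175515/26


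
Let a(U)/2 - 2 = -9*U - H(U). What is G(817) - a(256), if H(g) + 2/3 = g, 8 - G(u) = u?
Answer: 12917/3 ≈ 4305.7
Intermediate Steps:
G(u) = 8 - u
H(g) = -⅔ + g
a(U) = 16/3 - 20*U (a(U) = 4 + 2*(-9*U - (-⅔ + U)) = 4 + 2*(-9*U + (⅔ - U)) = 4 + 2*(⅔ - 10*U) = 4 + (4/3 - 20*U) = 16/3 - 20*U)
G(817) - a(256) = (8 - 1*817) - (16/3 - 20*256) = (8 - 817) - (16/3 - 5120) = -809 - 1*(-15344/3) = -809 + 15344/3 = 12917/3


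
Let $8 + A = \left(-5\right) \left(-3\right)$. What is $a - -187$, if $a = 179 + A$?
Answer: $373$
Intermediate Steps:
$A = 7$ ($A = -8 - -15 = -8 + 15 = 7$)
$a = 186$ ($a = 179 + 7 = 186$)
$a - -187 = 186 - -187 = 186 + 187 = 373$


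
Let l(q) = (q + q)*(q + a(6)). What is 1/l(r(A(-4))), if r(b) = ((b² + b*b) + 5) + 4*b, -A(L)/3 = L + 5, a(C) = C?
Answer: 1/374 ≈ 0.0026738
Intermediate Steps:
A(L) = -15 - 3*L (A(L) = -3*(L + 5) = -3*(5 + L) = -15 - 3*L)
r(b) = 5 + 2*b² + 4*b (r(b) = ((b² + b²) + 5) + 4*b = (2*b² + 5) + 4*b = (5 + 2*b²) + 4*b = 5 + 2*b² + 4*b)
l(q) = 2*q*(6 + q) (l(q) = (q + q)*(q + 6) = (2*q)*(6 + q) = 2*q*(6 + q))
1/l(r(A(-4))) = 1/(2*(5 + 2*(-15 - 3*(-4))² + 4*(-15 - 3*(-4)))*(6 + (5 + 2*(-15 - 3*(-4))² + 4*(-15 - 3*(-4))))) = 1/(2*(5 + 2*(-15 + 12)² + 4*(-15 + 12))*(6 + (5 + 2*(-15 + 12)² + 4*(-15 + 12)))) = 1/(2*(5 + 2*(-3)² + 4*(-3))*(6 + (5 + 2*(-3)² + 4*(-3)))) = 1/(2*(5 + 2*9 - 12)*(6 + (5 + 2*9 - 12))) = 1/(2*(5 + 18 - 12)*(6 + (5 + 18 - 12))) = 1/(2*11*(6 + 11)) = 1/(2*11*17) = 1/374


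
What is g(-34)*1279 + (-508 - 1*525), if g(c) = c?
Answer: -44519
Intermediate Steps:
g(-34)*1279 + (-508 - 1*525) = -34*1279 + (-508 - 1*525) = -43486 + (-508 - 525) = -43486 - 1033 = -44519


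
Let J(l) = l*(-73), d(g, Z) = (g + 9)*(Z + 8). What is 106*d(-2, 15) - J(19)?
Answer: 18453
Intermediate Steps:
d(g, Z) = (8 + Z)*(9 + g) (d(g, Z) = (9 + g)*(8 + Z) = (8 + Z)*(9 + g))
J(l) = -73*l
106*d(-2, 15) - J(19) = 106*(72 + 8*(-2) + 9*15 + 15*(-2)) - (-73)*19 = 106*(72 - 16 + 135 - 30) - 1*(-1387) = 106*161 + 1387 = 17066 + 1387 = 18453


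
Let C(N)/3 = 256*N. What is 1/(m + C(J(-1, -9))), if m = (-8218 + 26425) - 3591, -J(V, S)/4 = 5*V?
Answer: 1/29976 ≈ 3.3360e-5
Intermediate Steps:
J(V, S) = -20*V
C(N) = 768*N (C(N) = 3*(256*N) = 768*N)
m = 14616 (m = 18207 - 3591 = 14616)
1/(m + C(J(-1, -9))) = 1/(14616 + 768*(-20*(-1))) = 1/(14616 + 768*20) = 1/(14616 + 15360) = 1/29976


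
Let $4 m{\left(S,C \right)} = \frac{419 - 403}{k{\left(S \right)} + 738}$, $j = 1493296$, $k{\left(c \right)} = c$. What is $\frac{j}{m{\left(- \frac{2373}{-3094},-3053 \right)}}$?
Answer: $\frac{60951676170}{221} \approx 2.758 \cdot 10^{8}$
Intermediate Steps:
$m{\left(S,C \right)} = \frac{4}{738 + S}$ ($m{\left(S,C \right)} = \frac{\left(419 - 403\right) \frac{1}{S + 738}}{4} = \frac{16 \frac{1}{738 + S}}{4} = \frac{4}{738 + S}$)
$\frac{j}{m{\left(- \frac{2373}{-3094},-3053 \right)}} = \frac{1493296}{4 \frac{1}{738 - \frac{2373}{-3094}}} = \frac{1493296}{4 \frac{1}{738 - - \frac{339}{442}}} = \frac{1493296}{4 \frac{1}{738 + \frac{339}{442}}} = \frac{1493296}{4 \frac{1}{\frac{326535}{442}}} = \frac{1493296}{4 \cdot \frac{442}{326535}} = \frac{1493296}{\frac{1768}{326535}} = 1493296 \cdot \frac{326535}{1768} = \frac{60951676170}{221}$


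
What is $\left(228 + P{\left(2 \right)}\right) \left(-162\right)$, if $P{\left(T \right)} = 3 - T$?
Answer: $-37098$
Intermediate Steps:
$\left(228 + P{\left(2 \right)}\right) \left(-162\right) = \left(228 + \left(3 - 2\right)\right) \left(-162\right) = \left(228 + 1\right) \left(-162\right) = 229 \left(-162\right) = -37098$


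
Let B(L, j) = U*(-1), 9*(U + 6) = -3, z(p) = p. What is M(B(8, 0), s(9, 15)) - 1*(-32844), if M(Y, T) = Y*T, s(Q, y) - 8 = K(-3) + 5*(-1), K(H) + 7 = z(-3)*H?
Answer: 98627/3 ≈ 32876.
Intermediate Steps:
U = -19/3 (U = -6 + (⅑)*(-3) = -6 - ⅓ = -19/3 ≈ -6.3333)
K(H) = -7 - 3*H
B(L, j) = 19/3 (B(L, j) = -19/3*(-1) = 19/3)
s(Q, y) = 5 (s(Q, y) = 8 + ((-7 - 3*(-3)) + 5*(-1)) = 8 + ((-7 + 9) - 5) = 8 + (2 - 5) = 8 - 3 = 5)
M(Y, T) = T*Y
M(B(8, 0), s(9, 15)) - 1*(-32844) = 5*(19/3) - 1*(-32844) = 95/3 + 32844 = 98627/3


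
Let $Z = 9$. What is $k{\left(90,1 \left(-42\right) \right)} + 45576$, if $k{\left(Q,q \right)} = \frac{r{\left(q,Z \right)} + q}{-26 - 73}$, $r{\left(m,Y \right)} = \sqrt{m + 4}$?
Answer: $\frac{1504022}{33} - \frac{i \sqrt{38}}{99} \approx 45576.0 - 0.062267 i$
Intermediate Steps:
$r{\left(m,Y \right)} = \sqrt{4 + m}$
$k{\left(Q,q \right)} = - \frac{q}{99} - \frac{\sqrt{4 + q}}{99}$ ($k{\left(Q,q \right)} = \frac{\sqrt{4 + q} + q}{-26 - 73} = \frac{q + \sqrt{4 + q}}{-99} = \left(q + \sqrt{4 + q}\right) \left(- \frac{1}{99}\right) = - \frac{q}{99} - \frac{\sqrt{4 + q}}{99}$)
$k{\left(90,1 \left(-42\right) \right)} + 45576 = \left(- \frac{1 \left(-42\right)}{99} - \frac{\sqrt{4 + 1 \left(-42\right)}}{99}\right) + 45576 = \left(\left(- \frac{1}{99}\right) \left(-42\right) - \frac{\sqrt{4 - 42}}{99}\right) + 45576 = \left(\frac{14}{33} - \frac{\sqrt{-38}}{99}\right) + 45576 = \left(\frac{14}{33} - \frac{i \sqrt{38}}{99}\right) + 45576 = \frac{1504022}{33} - \frac{i \sqrt{38}}{99}$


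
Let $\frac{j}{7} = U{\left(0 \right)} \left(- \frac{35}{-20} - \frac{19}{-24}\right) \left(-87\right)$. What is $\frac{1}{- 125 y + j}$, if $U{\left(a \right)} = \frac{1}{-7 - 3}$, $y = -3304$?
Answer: $\frac{80}{33052383} \approx 2.4204 \cdot 10^{-6}$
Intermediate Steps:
$U{\left(a \right)} = - \frac{1}{10}$ ($U{\left(a \right)} = \frac{1}{-10} = - \frac{1}{10}$)
$j = \frac{12383}{80}$ ($j = 7 - \frac{- \frac{35}{-20} - \frac{19}{-24}}{10} \left(-87\right) = 7 - \frac{\left(-35\right) \left(- \frac{1}{20}\right) - - \frac{19}{24}}{10} \left(-87\right) = 7 - \frac{\frac{7}{4} + \frac{19}{24}}{10} \left(-87\right) = 7 \left(- \frac{1}{10}\right) \frac{61}{24} \left(-87\right) = 7 \left(\left(- \frac{61}{240}\right) \left(-87\right)\right) = 7 \cdot \frac{1769}{80} = \frac{12383}{80} \approx 154.79$)
$\frac{1}{- 125 y + j} = \frac{1}{\left(-125\right) \left(-3304\right) + \frac{12383}{80}} = \frac{1}{413000 + \frac{12383}{80}} = \frac{1}{\frac{33052383}{80}} = \frac{80}{33052383}$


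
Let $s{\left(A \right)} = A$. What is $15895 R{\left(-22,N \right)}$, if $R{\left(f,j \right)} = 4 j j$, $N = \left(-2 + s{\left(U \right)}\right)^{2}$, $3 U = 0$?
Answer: $1017280$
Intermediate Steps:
$U = 0$ ($U = \frac{1}{3} \cdot 0 = 0$)
$N = 4$ ($N = \left(-2 + 0\right)^{2} = \left(-2\right)^{2} = 4$)
$R{\left(f,j \right)} = 4 j^{2}$
$15895 R{\left(-22,N \right)} = 15895 \cdot 4 \cdot 4^{2} = 15895 \cdot 4 \cdot 16 = 15895 \cdot 64 = 1017280$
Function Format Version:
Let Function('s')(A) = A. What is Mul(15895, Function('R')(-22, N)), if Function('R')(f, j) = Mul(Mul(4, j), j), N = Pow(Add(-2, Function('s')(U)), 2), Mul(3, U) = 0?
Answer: 1017280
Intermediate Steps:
U = 0 (U = Mul(Rational(1, 3), 0) = 0)
N = 4 (N = Pow(Add(-2, 0), 2) = Pow(-2, 2) = 4)
Function('R')(f, j) = Mul(4, Pow(j, 2))
Mul(15895, Function('R')(-22, N)) = Mul(15895, Mul(4, Pow(4, 2))) = Mul(15895, Mul(4, 16)) = Mul(15895, 64) = 1017280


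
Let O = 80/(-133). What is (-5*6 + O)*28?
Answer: -16280/19 ≈ -856.84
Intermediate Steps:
O = -80/133 (O = 80*(-1/133) = -80/133 ≈ -0.60150)
(-5*6 + O)*28 = (-5*6 - 80/133)*28 = (-30 - 80/133)*28 = -4070/133*28 = -16280/19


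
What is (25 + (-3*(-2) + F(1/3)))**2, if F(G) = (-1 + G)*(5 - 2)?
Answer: 841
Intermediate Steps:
F(G) = -3 + 3*G (F(G) = (-1 + G)*3 = -3 + 3*G)
(25 + (-3*(-2) + F(1/3)))**2 = (25 + (-3*(-2) + (-3 + 3*(1/3))))**2 = (25 + (6 + (-3 + 3*(1*(1/3)))))**2 = (25 + (6 + (-3 + 3*(1/3))))**2 = (25 + (6 + (-3 + 1)))**2 = (25 + (6 - 2))**2 = (25 + 4)**2 = 29**2 = 841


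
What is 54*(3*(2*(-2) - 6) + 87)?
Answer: 3078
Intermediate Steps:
54*(3*(2*(-2) - 6) + 87) = 54*(3*(-4 - 6) + 87) = 54*(3*(-10) + 87) = 54*(-30 + 87) = 54*57 = 3078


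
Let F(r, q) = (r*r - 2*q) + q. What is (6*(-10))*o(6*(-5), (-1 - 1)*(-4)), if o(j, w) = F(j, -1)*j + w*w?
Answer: 1617960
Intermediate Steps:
F(r, q) = r**2 - q (F(r, q) = (r**2 - 2*q) + q = r**2 - q)
o(j, w) = w**2 + j*(1 + j**2) (o(j, w) = (j**2 - 1*(-1))*j + w*w = (j**2 + 1)*j + w**2 = (1 + j**2)*j + w**2 = j*(1 + j**2) + w**2 = w**2 + j*(1 + j**2))
(6*(-10))*o(6*(-5), (-1 - 1)*(-4)) = (6*(-10))*(6*(-5) + (6*(-5))**3 + ((-1 - 1)*(-4))**2) = -60*(-30 + (-30)**3 + (-2*(-4))**2) = -60*(-30 - 27000 + 8**2) = -60*(-30 - 27000 + 64) = -60*(-26966) = 1617960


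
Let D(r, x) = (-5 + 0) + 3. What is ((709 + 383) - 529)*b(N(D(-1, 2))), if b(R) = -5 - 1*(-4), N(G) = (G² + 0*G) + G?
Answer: -563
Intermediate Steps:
D(r, x) = -2 (D(r, x) = -5 + 3 = -2)
N(G) = G + G² (N(G) = (G² + 0) + G = G² + G = G + G²)
b(R) = -1 (b(R) = -5 + 4 = -1)
((709 + 383) - 529)*b(N(D(-1, 2))) = ((709 + 383) - 529)*(-1) = (1092 - 529)*(-1) = 563*(-1) = -563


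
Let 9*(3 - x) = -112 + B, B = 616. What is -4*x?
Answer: 212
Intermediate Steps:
x = -53 (x = 3 - (-112 + 616)/9 = 3 - ⅑*504 = 3 - 56 = -53)
-4*x = -4*(-53) = 212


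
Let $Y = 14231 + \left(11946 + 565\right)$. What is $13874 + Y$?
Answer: $40616$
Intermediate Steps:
$Y = 26742$ ($Y = 14231 + 12511 = 26742$)
$13874 + Y = 13874 + 26742 = 40616$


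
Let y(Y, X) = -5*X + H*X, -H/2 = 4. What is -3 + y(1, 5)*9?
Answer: -588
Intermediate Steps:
H = -8 (H = -2*4 = -8)
y(Y, X) = -13*X (y(Y, X) = -5*X - 8*X = -13*X)
-3 + y(1, 5)*9 = -3 - 13*5*9 = -3 - 65*9 = -3 - 585 = -588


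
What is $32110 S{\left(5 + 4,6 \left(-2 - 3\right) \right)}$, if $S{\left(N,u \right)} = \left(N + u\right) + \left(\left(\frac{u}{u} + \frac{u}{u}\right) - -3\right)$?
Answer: $-513760$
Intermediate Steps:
$S{\left(N,u \right)} = 5 + N + u$ ($S{\left(N,u \right)} = \left(N + u\right) + \left(\left(1 + 1\right) + 3\right) = \left(N + u\right) + \left(2 + 3\right) = \left(N + u\right) + 5 = 5 + N + u$)
$32110 S{\left(5 + 4,6 \left(-2 - 3\right) \right)} = 32110 \left(5 + \left(5 + 4\right) + 6 \left(-2 - 3\right)\right) = 32110 \left(5 + 9 + 6 \left(-5\right)\right) = 32110 \left(5 + 9 - 30\right) = 32110 \left(-16\right) = -513760$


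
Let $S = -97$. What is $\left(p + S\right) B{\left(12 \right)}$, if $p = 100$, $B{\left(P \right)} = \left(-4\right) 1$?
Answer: $-12$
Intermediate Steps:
$B{\left(P \right)} = -4$
$\left(p + S\right) B{\left(12 \right)} = \left(100 - 97\right) \left(-4\right) = 3 \left(-4\right) = -12$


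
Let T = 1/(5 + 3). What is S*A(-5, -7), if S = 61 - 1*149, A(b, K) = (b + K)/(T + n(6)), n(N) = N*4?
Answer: 8448/193 ≈ 43.772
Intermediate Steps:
T = ⅛ (T = 1/8 = ⅛ ≈ 0.12500)
n(N) = 4*N
A(b, K) = 8*K/193 + 8*b/193 (A(b, K) = (b + K)/(⅛ + 4*6) = (K + b)/(⅛ + 24) = (K + b)/(193/8) = (K + b)*(8/193) = 8*K/193 + 8*b/193)
S = -88 (S = 61 - 149 = -88)
S*A(-5, -7) = -88*((8/193)*(-7) + (8/193)*(-5)) = -88*(-56/193 - 40/193) = -88*(-96/193) = 8448/193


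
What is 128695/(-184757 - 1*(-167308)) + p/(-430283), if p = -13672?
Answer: -55136707957/7508008067 ≈ -7.3437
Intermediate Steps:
128695/(-184757 - 1*(-167308)) + p/(-430283) = 128695/(-184757 - 1*(-167308)) - 13672/(-430283) = 128695/(-184757 + 167308) - 13672*(-1/430283) = 128695/(-17449) + 13672/430283 = 128695*(-1/17449) + 13672/430283 = -128695/17449 + 13672/430283 = -55136707957/7508008067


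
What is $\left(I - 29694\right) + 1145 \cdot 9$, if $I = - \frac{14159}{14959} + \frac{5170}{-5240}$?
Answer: $- \frac{151996139843}{7838516} \approx -19391.0$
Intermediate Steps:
$I = - \frac{15153119}{7838516}$ ($I = \left(-14159\right) \frac{1}{14959} + 5170 \left(- \frac{1}{5240}\right) = - \frac{14159}{14959} - \frac{517}{524} = - \frac{15153119}{7838516} \approx -1.9332$)
$\left(I - 29694\right) + 1145 \cdot 9 = \left(- \frac{15153119}{7838516} - 29694\right) + 1145 \cdot 9 = - \frac{232772047223}{7838516} + 10305 = - \frac{151996139843}{7838516}$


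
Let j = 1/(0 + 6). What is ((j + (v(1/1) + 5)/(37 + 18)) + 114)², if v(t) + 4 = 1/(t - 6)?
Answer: 35494183201/2722500 ≈ 13037.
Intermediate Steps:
j = ⅙ (j = 1/6 = ⅙ ≈ 0.16667)
v(t) = -4 + 1/(-6 + t) (v(t) = -4 + 1/(t - 6) = -4 + 1/(-6 + t))
((j + (v(1/1) + 5)/(37 + 18)) + 114)² = ((⅙ + ((25 - 4/1)/(-6 + 1/1) + 5)/(37 + 18)) + 114)² = ((⅙ + ((25 - 4*1)/(-6 + 1) + 5)/55) + 114)² = ((⅙ + ((25 - 4)/(-5) + 5)*(1/55)) + 114)² = ((⅙ + (-⅕*21 + 5)*(1/55)) + 114)² = ((⅙ + (-21/5 + 5)*(1/55)) + 114)² = ((⅙ + (⅘)*(1/55)) + 114)² = ((⅙ + 4/275) + 114)² = (299/1650 + 114)² = (188399/1650)² = 35494183201/2722500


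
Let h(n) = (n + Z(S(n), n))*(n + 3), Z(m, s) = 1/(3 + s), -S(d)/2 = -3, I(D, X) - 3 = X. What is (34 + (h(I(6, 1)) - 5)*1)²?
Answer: 3364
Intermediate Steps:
I(D, X) = 3 + X
S(d) = 6 (S(d) = -2*(-3) = 6)
h(n) = (3 + n)*(n + 1/(3 + n)) (h(n) = (n + 1/(3 + n))*(n + 3) = (n + 1/(3 + n))*(3 + n) = (3 + n)*(n + 1/(3 + n)))
(34 + (h(I(6, 1)) - 5)*1)² = (34 + ((1 + (3 + 1)² + 3*(3 + 1)) - 5)*1)² = (34 + ((1 + 4² + 3*4) - 5)*1)² = (34 + ((1 + 16 + 12) - 5)*1)² = (34 + (29 - 5)*1)² = (34 + 24*1)² = (34 + 24)² = 58² = 3364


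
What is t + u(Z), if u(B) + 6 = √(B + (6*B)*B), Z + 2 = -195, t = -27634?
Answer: -27640 + √232657 ≈ -27158.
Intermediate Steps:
Z = -197 (Z = -2 - 195 = -197)
u(B) = -6 + √(B + 6*B²) (u(B) = -6 + √(B + (6*B)*B) = -6 + √(B + 6*B²))
t + u(Z) = -27634 + (-6 + √(-197*(1 + 6*(-197)))) = -27634 + (-6 + √(-197*(1 - 1182))) = -27634 + (-6 + √(-197*(-1181))) = -27634 + (-6 + √232657) = -27640 + √232657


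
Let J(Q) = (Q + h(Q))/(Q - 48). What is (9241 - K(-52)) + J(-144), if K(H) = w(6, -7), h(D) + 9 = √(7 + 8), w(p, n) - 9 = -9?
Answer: 591475/64 - √15/192 ≈ 9241.8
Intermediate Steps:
w(p, n) = 0 (w(p, n) = 9 - 9 = 0)
h(D) = -9 + √15 (h(D) = -9 + √(7 + 8) = -9 + √15)
K(H) = 0
J(Q) = (-9 + Q + √15)/(-48 + Q) (J(Q) = (Q + (-9 + √15))/(Q - 48) = (-9 + Q + √15)/(-48 + Q))
(9241 - K(-52)) + J(-144) = (9241 - 1*0) + (-9 - 144 + √15)/(-48 - 144) = (9241 + 0) + (-153 + √15)/(-192) = 9241 - (-153 + √15)/192 = 9241 + (51/64 - √15/192) = 591475/64 - √15/192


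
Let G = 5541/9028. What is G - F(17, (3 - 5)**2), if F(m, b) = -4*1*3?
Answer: 113877/9028 ≈ 12.614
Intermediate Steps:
F(m, b) = -12 (F(m, b) = -4*3 = -12)
G = 5541/9028 (G = 5541*(1/9028) = 5541/9028 ≈ 0.61376)
G - F(17, (3 - 5)**2) = 5541/9028 - 1*(-12) = 5541/9028 + 12 = 113877/9028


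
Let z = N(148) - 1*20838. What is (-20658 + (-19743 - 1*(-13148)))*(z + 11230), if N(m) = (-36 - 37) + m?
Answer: 259802849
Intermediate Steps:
N(m) = -73 + m
z = -20763 (z = (-73 + 148) - 1*20838 = 75 - 20838 = -20763)
(-20658 + (-19743 - 1*(-13148)))*(z + 11230) = (-20658 + (-19743 - 1*(-13148)))*(-20763 + 11230) = (-20658 + (-19743 + 13148))*(-9533) = (-20658 - 6595)*(-9533) = -27253*(-9533) = 259802849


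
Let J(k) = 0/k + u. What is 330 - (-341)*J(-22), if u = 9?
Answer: 3399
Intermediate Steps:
J(k) = 9 (J(k) = 0/k + 9 = 0 + 9 = 9)
330 - (-341)*J(-22) = 330 - (-341)*9 = 330 - 341*(-9) = 330 + 3069 = 3399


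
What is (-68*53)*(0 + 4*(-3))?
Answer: 43248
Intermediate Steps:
(-68*53)*(0 + 4*(-3)) = -3604*(0 - 12) = -3604*(-12) = 43248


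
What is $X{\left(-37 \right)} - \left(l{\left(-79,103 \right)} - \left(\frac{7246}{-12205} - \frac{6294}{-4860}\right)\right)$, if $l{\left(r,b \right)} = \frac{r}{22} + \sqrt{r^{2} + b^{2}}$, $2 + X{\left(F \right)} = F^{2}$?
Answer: $\frac{14912330446}{10874655} - 5 \sqrt{674} \approx 1241.5$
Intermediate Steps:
$X{\left(F \right)} = -2 + F^{2}$
$l{\left(r,b \right)} = \sqrt{b^{2} + r^{2}} + \frac{r}{22}$ ($l{\left(r,b \right)} = r \frac{1}{22} + \sqrt{b^{2} + r^{2}} = \frac{r}{22} + \sqrt{b^{2} + r^{2}} = \sqrt{b^{2} + r^{2}} + \frac{r}{22}$)
$X{\left(-37 \right)} - \left(l{\left(-79,103 \right)} - \left(\frac{7246}{-12205} - \frac{6294}{-4860}\right)\right) = \left(-2 + \left(-37\right)^{2}\right) - \left(\left(\sqrt{103^{2} + \left(-79\right)^{2}} + \frac{1}{22} \left(-79\right)\right) - \left(\frac{7246}{-12205} - \frac{6294}{-4860}\right)\right) = \left(-2 + 1369\right) - \left(\left(\sqrt{10609 + 6241} - \frac{79}{22}\right) - \left(7246 \left(- \frac{1}{12205}\right) - - \frac{1049}{810}\right)\right) = 1367 - \left(\left(\sqrt{16850} - \frac{79}{22}\right) - \left(- \frac{7246}{12205} + \frac{1049}{810}\right)\right) = 1367 - \left(\left(5 \sqrt{674} - \frac{79}{22}\right) - \frac{1386757}{1977210}\right) = 1367 - \left(\left(- \frac{79}{22} + 5 \sqrt{674}\right) - \frac{1386757}{1977210}\right) = 1367 - \left(- \frac{46677061}{10874655} + 5 \sqrt{674}\right) = 1367 + \left(\frac{46677061}{10874655} - 5 \sqrt{674}\right) = \frac{14912330446}{10874655} - 5 \sqrt{674}$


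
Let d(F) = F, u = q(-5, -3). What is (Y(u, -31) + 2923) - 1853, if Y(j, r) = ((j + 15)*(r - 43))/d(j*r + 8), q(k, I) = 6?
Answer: 96007/89 ≈ 1078.7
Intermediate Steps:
u = 6
Y(j, r) = (-43 + r)*(15 + j)/(8 + j*r) (Y(j, r) = ((j + 15)*(r - 43))/(j*r + 8) = ((15 + j)*(-43 + r))/(8 + j*r) = ((-43 + r)*(15 + j))/(8 + j*r) = (-43 + r)*(15 + j)/(8 + j*r))
(Y(u, -31) + 2923) - 1853 = ((-645 - 43*6 + 15*(-31) + 6*(-31))/(8 + 6*(-31)) + 2923) - 1853 = ((-645 - 258 - 465 - 186)/(8 - 186) + 2923) - 1853 = (-1554/(-178) + 2923) - 1853 = (-1/178*(-1554) + 2923) - 1853 = (777/89 + 2923) - 1853 = 260924/89 - 1853 = 96007/89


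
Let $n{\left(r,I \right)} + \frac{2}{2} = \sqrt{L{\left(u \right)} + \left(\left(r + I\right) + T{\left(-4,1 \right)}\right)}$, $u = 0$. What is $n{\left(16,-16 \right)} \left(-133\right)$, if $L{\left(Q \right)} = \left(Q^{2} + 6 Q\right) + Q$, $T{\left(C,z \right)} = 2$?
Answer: $133 - 133 \sqrt{2} \approx -55.09$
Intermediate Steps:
$L{\left(Q \right)} = Q^{2} + 7 Q$
$n{\left(r,I \right)} = -1 + \sqrt{2 + I + r}$ ($n{\left(r,I \right)} = -1 + \sqrt{0 \left(7 + 0\right) + \left(\left(r + I\right) + 2\right)} = -1 + \sqrt{0 \cdot 7 + \left(\left(I + r\right) + 2\right)} = -1 + \sqrt{0 + \left(2 + I + r\right)} = -1 + \sqrt{2 + I + r}$)
$n{\left(16,-16 \right)} \left(-133\right) = \left(-1 + \sqrt{2 - 16 + 16}\right) \left(-133\right) = \left(-1 + \sqrt{2}\right) \left(-133\right) = 133 - 133 \sqrt{2}$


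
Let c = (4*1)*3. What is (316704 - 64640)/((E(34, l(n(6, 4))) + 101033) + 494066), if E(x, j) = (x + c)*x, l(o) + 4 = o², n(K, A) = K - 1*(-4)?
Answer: 252064/596663 ≈ 0.42246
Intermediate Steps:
n(K, A) = 4 + K (n(K, A) = K + 4 = 4 + K)
l(o) = -4 + o²
c = 12 (c = 4*3 = 12)
E(x, j) = x*(12 + x) (E(x, j) = (x + 12)*x = (12 + x)*x = x*(12 + x))
(316704 - 64640)/((E(34, l(n(6, 4))) + 101033) + 494066) = (316704 - 64640)/((34*(12 + 34) + 101033) + 494066) = 252064/((34*46 + 101033) + 494066) = 252064/((1564 + 101033) + 494066) = 252064/(102597 + 494066) = 252064/596663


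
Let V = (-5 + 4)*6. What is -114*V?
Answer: 684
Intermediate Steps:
V = -6 (V = -1*6 = -6)
-114*V = -114*(-6) = 684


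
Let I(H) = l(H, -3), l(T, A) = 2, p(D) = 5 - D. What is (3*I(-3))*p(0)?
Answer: 30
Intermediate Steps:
I(H) = 2
(3*I(-3))*p(0) = (3*2)*(5 - 1*0) = 6*(5 + 0) = 6*5 = 30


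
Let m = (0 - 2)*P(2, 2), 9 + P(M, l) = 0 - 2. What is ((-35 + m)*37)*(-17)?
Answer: 8177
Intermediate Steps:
P(M, l) = -11 (P(M, l) = -9 + (0 - 2) = -9 - 2 = -11)
m = 22 (m = (0 - 2)*(-11) = -2*(-11) = 22)
((-35 + m)*37)*(-17) = ((-35 + 22)*37)*(-17) = -13*37*(-17) = -481*(-17) = 8177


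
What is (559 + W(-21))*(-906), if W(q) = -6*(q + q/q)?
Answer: -615174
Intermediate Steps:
W(q) = -6 - 6*q (W(q) = -6*(q + 1) = -6*(1 + q) = -6 - 6*q)
(559 + W(-21))*(-906) = (559 + (-6 - 6*(-21)))*(-906) = (559 + (-6 + 126))*(-906) = (559 + 120)*(-906) = 679*(-906) = -615174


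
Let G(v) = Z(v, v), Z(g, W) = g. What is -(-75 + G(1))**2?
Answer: -5476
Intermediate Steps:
G(v) = v
-(-75 + G(1))**2 = -(-75 + 1)**2 = -1*(-74)**2 = -1*5476 = -5476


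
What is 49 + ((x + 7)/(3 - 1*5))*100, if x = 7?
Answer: -651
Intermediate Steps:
49 + ((x + 7)/(3 - 1*5))*100 = 49 + ((7 + 7)/(3 - 1*5))*100 = 49 + (14/(3 - 5))*100 = 49 + (14/(-2))*100 = 49 - ½*14*100 = 49 - 7*100 = 49 - 700 = -651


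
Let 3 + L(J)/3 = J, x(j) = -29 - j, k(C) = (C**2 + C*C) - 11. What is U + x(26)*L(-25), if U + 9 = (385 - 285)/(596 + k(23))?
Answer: 7575973/1643 ≈ 4611.1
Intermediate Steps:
k(C) = -11 + 2*C**2 (k(C) = (C**2 + C**2) - 11 = 2*C**2 - 11 = -11 + 2*C**2)
L(J) = -9 + 3*J
U = -14687/1643 (U = -9 + (385 - 285)/(596 + (-11 + 2*23**2)) = -9 + 100/(596 + (-11 + 2*529)) = -9 + 100/(596 + (-11 + 1058)) = -9 + 100/(596 + 1047) = -9 + 100/1643 = -14687/1643 ≈ -8.9391)
U + x(26)*L(-25) = -14687/1643 + (-29 - 1*26)*(-9 + 3*(-25)) = -14687/1643 + (-29 - 26)*(-9 - 75) = -14687/1643 - 55*(-84) = -14687/1643 + 4620 = 7575973/1643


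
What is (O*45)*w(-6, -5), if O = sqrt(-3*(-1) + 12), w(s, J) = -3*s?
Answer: 810*sqrt(15) ≈ 3137.1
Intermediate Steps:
O = sqrt(15) (O = sqrt(3 + 12) = sqrt(15) ≈ 3.8730)
(O*45)*w(-6, -5) = (sqrt(15)*45)*(-3*(-6)) = (45*sqrt(15))*18 = 810*sqrt(15)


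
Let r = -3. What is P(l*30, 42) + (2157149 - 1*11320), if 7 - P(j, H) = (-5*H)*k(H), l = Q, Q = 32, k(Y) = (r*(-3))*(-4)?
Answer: 2138276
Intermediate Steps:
k(Y) = -36 (k(Y) = -3*(-3)*(-4) = 9*(-4) = -36)
l = 32
P(j, H) = 7 - 180*H (P(j, H) = 7 - (-5*H)*(-36) = 7 - 180*H)
P(l*30, 42) + (2157149 - 1*11320) = (7 - 180*42) + (2157149 - 1*11320) = (7 - 7560) + (2157149 - 11320) = -7553 + 2145829 = 2138276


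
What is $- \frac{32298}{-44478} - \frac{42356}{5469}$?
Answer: $- \frac{13549781}{1930557} \approx -7.0186$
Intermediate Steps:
$- \frac{32298}{-44478} - \frac{42356}{5469} = \left(-32298\right) \left(- \frac{1}{44478}\right) - \frac{42356}{5469} = \frac{769}{1059} - \frac{42356}{5469} = - \frac{13549781}{1930557}$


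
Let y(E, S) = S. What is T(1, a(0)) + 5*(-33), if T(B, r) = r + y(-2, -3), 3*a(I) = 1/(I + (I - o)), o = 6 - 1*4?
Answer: -1009/6 ≈ -168.17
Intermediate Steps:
o = 2 (o = 6 - 4 = 2)
a(I) = 1/(3*(-2 + 2*I)) (a(I) = 1/(3*(I + (I - 1*2))) = 1/(3*(I + (I - 2))) = 1/(3*(I + (-2 + I))) = 1/(3*(-2 + 2*I)))
T(B, r) = -3 + r (T(B, r) = r - 3 = -3 + r)
T(1, a(0)) + 5*(-33) = (-3 + 1/(6*(-1 + 0))) + 5*(-33) = (-3 + (⅙)/(-1)) - 165 = (-3 + (⅙)*(-1)) - 165 = (-3 - ⅙) - 165 = -19/6 - 165 = -1009/6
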